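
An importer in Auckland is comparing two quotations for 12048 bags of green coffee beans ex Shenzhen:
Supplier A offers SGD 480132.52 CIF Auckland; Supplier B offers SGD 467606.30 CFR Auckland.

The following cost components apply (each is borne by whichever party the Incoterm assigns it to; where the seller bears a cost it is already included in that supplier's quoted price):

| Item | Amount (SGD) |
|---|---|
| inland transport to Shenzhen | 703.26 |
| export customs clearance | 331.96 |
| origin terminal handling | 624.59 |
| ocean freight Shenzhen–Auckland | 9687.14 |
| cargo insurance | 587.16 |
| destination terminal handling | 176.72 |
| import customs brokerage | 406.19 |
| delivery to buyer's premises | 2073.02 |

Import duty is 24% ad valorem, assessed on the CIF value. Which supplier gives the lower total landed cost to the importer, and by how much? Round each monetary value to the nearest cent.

Supplier B is cheaper by SGD 14804.43

Supplier A (CIF):
The CIF price already equals the CIF value: 480132.52
Import duty = 480132.52 × 24% = 115231.80
Buyer bears (A): 176.72 + 406.19 + 2073.02 = 2655.93
Landed cost (A) = invoice 480132.52 + 2655.93 + duty 115231.80 = 598020.25
Supplier B (CFR):
CIF value = CFR price + insurance = 467606.30 + 587.16 = 468193.46
Import duty = 468193.46 × 24% = 112366.43
Buyer bears (B): 587.16 + 176.72 + 406.19 + 2073.02 = 3243.09
Landed cost (B) = invoice 467606.30 + 3243.09 + duty 112366.43 = 583215.82
Difference = |598020.25 − 583215.82| = 14804.43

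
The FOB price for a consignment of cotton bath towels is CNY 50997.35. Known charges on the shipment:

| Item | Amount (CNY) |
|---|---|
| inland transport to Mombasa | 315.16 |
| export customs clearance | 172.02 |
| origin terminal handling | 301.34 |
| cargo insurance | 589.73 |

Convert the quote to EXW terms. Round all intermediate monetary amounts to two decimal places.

EXW price: CNY 50208.83

Not relevant to the conversion: insurance — on the buyer under both terms; not part of either seller's price.
From FOB to EXW, the seller no longer bears: inland to port, export clearance, origin terminal.
EXW price = 50997.35 − 315.16 − 172.02 − 301.34 = 50208.83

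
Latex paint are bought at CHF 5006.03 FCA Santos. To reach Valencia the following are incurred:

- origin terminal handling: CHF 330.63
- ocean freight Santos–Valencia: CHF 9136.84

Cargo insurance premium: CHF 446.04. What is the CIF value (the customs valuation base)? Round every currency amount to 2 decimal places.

CIF = FCA price + pre-shipment costs + freight + insurance
CIF = 5006.03 + 330.63 + 9136.84 + 446.04 = 14919.54

CIF value: CHF 14919.54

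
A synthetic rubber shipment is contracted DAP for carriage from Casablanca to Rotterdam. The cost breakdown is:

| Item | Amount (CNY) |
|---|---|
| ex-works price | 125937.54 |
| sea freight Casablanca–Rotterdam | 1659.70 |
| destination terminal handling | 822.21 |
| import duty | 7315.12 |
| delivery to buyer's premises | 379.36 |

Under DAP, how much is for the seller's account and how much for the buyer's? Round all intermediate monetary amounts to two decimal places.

Seller: CNY 128798.81; buyer: CNY 7315.12

DAP: the seller bears all costs to the named destination except import duty and clearance.
Seller's account: goods 125937.54 + freight 1659.70 + destination terminal 822.21 + delivery 379.36 = 128798.81
Buyer's account: duty 7315.12 = 7315.12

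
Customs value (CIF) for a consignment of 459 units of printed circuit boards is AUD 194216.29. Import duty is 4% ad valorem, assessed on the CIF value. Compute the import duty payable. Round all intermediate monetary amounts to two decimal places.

Import duty = 194216.29 × 4% = 7768.65

Import duty: AUD 7768.65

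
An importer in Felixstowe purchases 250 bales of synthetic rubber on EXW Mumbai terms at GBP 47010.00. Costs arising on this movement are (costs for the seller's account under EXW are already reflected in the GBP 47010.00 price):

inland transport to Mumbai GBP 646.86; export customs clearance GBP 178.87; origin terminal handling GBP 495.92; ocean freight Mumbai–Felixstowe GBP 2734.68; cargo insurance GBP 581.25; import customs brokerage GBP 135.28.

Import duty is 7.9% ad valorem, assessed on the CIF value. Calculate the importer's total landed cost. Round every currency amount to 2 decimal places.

EXW: the seller makes goods available at their premises; the buyer bears all onward costs.
CIF value = EXW price + inland to port + export clearance + origin terminal + freight + insurance = 47010.00 + 646.86 + 178.87 + 495.92 + 2734.68 + 581.25 = 51647.58
Import duty = 51647.58 × 7.9% = 4080.16
Buyer bears: inland to port 646.86 + export clearance 178.87 + origin terminal 495.92 + freight 2734.68 + insurance 581.25 + brokerage 135.28 + duty 4080.16 = 8853.02
Landed cost = invoice 47010.00 + 8853.02 = 55863.02

Total landed cost: GBP 55863.02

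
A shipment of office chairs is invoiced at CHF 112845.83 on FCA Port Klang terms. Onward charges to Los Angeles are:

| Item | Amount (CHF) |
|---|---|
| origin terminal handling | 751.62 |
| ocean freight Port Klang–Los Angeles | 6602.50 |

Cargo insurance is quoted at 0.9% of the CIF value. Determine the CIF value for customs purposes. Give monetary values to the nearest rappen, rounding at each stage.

CIF value: CHF 121291.57

Let C be the CIF value. C = FCA price + pre-shipment costs + freight + 0.9% × C
C − 0.9% × C = 112845.83 + 751.62 + 6602.50
0.991 × C = 120199.95
C = 120199.95 / 0.991 = 121291.57
Insurance premium = 0.9% × 121291.57 = 1091.62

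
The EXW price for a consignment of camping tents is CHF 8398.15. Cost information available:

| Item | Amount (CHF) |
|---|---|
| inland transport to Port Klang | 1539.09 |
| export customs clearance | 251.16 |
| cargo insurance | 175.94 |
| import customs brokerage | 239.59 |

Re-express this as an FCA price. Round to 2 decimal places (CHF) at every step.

Not relevant to the conversion: brokerage, insurance — on the buyer under both terms; not part of either seller's price.
From EXW to FCA, the seller additionally bears: inland to port, export clearance.
FCA price = 8398.15 + 1539.09 + 251.16 = 10188.40

FCA price: CHF 10188.40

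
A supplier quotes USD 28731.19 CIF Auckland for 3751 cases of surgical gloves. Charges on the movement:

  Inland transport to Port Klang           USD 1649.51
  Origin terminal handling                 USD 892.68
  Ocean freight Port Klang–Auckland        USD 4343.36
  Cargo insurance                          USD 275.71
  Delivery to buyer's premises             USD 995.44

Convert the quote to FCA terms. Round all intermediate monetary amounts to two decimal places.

Not relevant to the conversion: inland to port — on the seller under both CIF and FCA; already in the CIF price and stays in the FCA price. delivery — on the buyer under both terms; not part of either seller's price.
From CIF to FCA, the seller no longer bears: origin terminal, freight, insurance.
FCA price = 28731.19 − 892.68 − 4343.36 − 275.71 = 23219.44

FCA price: USD 23219.44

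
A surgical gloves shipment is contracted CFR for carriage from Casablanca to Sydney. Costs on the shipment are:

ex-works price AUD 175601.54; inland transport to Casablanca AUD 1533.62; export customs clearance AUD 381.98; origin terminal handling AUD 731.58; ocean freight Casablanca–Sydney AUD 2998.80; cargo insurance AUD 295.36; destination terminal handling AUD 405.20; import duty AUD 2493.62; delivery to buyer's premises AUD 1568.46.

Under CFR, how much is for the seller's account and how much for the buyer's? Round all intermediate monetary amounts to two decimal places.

CFR: the seller pays costs through ocean freight to the destination port, but not insurance.
Seller's account: goods 175601.54 + inland to port 1533.62 + export clearance 381.98 + origin terminal 731.58 + freight 2998.80 = 181247.52
Buyer's account: insurance 295.36 + destination terminal 405.20 + duty 2493.62 + delivery 1568.46 = 4762.64

Seller: AUD 181247.52; buyer: AUD 4762.64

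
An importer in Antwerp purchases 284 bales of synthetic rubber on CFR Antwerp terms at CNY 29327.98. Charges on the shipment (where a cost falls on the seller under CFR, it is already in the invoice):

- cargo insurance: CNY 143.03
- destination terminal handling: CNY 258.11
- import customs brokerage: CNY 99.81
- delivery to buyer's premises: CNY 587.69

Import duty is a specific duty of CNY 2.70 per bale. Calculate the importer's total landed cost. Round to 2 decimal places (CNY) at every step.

Total landed cost: CNY 31183.42

CFR: the seller pays costs through ocean freight to the destination port, but not insurance.
CIF value = CFR price + insurance = 29327.98 + 143.03 = 29471.01
Import duty = 284 × 2.70 = 766.80
Buyer bears: insurance 143.03 + destination terminal 258.11 + brokerage 99.81 + delivery 587.69 + duty 766.80 = 1855.44
Landed cost = invoice 29327.98 + 1855.44 = 31183.42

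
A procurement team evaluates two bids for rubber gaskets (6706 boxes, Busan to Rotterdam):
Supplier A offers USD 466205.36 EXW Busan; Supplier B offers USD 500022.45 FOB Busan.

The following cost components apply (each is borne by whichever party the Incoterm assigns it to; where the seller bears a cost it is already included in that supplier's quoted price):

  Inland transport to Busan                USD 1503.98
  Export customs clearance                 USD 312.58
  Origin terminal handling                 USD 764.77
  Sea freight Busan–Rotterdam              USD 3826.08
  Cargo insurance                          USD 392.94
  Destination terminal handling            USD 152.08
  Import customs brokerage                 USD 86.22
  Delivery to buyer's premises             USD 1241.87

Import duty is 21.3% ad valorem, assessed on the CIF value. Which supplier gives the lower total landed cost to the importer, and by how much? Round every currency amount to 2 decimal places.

Supplier A is cheaper by USD 37888.97

Supplier A (EXW):
CIF value = EXW price + inland to port + export clearance + origin terminal + freight + insurance = 466205.36 + 1503.98 + 312.58 + 764.77 + 3826.08 + 392.94 = 473005.71
Import duty = 473005.71 × 21.3% = 100750.22
Buyer bears (A): 1503.98 + 312.58 + 764.77 + 3826.08 + 392.94 + 152.08 + 86.22 + 1241.87 = 8280.52
Landed cost (A) = invoice 466205.36 + 8280.52 + duty 100750.22 = 575236.10
Supplier B (FOB):
CIF value = FOB price + freight + insurance = 500022.45 + 3826.08 + 392.94 = 504241.47
Import duty = 504241.47 × 21.3% = 107403.43
Buyer bears (B): 3826.08 + 392.94 + 152.08 + 86.22 + 1241.87 = 5699.19
Landed cost (B) = invoice 500022.45 + 5699.19 + duty 107403.43 = 613125.07
Difference = |575236.10 − 613125.07| = 37888.97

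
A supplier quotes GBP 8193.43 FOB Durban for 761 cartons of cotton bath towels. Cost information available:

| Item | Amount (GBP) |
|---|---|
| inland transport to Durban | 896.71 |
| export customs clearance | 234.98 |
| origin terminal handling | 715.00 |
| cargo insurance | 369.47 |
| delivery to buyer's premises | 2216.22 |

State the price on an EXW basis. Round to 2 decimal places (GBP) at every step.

EXW price: GBP 6346.74

Not relevant to the conversion: delivery, insurance — on the buyer under both terms; not part of either seller's price.
From FOB to EXW, the seller no longer bears: inland to port, export clearance, origin terminal.
EXW price = 8193.43 − 896.71 − 234.98 − 715.00 = 6346.74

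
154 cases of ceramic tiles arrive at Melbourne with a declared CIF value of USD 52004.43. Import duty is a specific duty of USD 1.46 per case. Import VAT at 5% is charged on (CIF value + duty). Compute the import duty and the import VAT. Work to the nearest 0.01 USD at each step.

Import duty = 154 × 1.46 = 224.84
VAT base = CIF + duty = 52004.43 + 224.84 = 52229.27
Import VAT = 52229.27 × 5% = 2611.46

Import duty: USD 224.84; import VAT: USD 2611.46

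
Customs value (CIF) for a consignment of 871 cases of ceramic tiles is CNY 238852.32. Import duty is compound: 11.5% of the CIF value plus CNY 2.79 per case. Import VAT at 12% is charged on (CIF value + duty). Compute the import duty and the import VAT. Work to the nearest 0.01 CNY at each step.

Import duty: CNY 29898.11; import VAT: CNY 32250.05

Ad valorem component: 238852.32 × 11.5% = 27468.02
Specific component: 871 × 2.79 = 2430.09
Import duty = 27468.02 + 2430.09 = 29898.11
VAT base = CIF + duty = 238852.32 + 29898.11 = 268750.43
Import VAT = 268750.43 × 12% = 32250.05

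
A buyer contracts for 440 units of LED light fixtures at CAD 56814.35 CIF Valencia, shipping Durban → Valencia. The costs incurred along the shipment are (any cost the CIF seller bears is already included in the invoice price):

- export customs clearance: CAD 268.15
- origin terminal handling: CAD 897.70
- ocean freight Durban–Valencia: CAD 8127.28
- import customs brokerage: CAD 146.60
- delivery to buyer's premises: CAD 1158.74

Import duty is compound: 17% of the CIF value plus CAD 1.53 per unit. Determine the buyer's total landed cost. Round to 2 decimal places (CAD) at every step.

Total landed cost: CAD 68451.33

CIF: the seller pays costs through ocean freight and marine insurance to the destination port.
Already in the invoice (seller's account under CIF): export clearance, origin terminal, freight — exclude.
The CIF price already equals the CIF value: 56814.35
Ad valorem component: 56814.35 × 17% = 9658.44
Specific component: 440 × 1.53 = 673.20
Import duty = 9658.44 + 673.20 = 10331.64
Buyer bears: brokerage 146.60 + delivery 1158.74 + duty 10331.64 = 11636.98
Landed cost = invoice 56814.35 + 11636.98 = 68451.33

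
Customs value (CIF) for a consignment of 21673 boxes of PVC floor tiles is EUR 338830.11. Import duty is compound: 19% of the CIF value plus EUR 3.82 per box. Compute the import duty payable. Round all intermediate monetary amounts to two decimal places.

Import duty: EUR 147168.58

Ad valorem component: 338830.11 × 19% = 64377.72
Specific component: 21673 × 3.82 = 82790.86
Import duty = 64377.72 + 82790.86 = 147168.58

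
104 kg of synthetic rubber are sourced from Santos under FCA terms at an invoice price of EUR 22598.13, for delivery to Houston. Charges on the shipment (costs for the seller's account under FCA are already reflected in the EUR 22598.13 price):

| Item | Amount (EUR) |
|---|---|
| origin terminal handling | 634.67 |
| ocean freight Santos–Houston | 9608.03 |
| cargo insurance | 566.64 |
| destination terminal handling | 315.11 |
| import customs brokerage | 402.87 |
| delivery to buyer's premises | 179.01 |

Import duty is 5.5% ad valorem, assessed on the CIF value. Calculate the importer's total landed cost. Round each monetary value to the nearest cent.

Total landed cost: EUR 36141.87

FCA: the seller delivers export-cleared goods to the carrier; the buyer bears costs from that point.
CIF value = FCA price + origin terminal + freight + insurance = 22598.13 + 634.67 + 9608.03 + 566.64 = 33407.47
Import duty = 33407.47 × 5.5% = 1837.41
Buyer bears: origin terminal 634.67 + freight 9608.03 + insurance 566.64 + destination terminal 315.11 + brokerage 402.87 + delivery 179.01 + duty 1837.41 = 13543.74
Landed cost = invoice 22598.13 + 13543.74 = 36141.87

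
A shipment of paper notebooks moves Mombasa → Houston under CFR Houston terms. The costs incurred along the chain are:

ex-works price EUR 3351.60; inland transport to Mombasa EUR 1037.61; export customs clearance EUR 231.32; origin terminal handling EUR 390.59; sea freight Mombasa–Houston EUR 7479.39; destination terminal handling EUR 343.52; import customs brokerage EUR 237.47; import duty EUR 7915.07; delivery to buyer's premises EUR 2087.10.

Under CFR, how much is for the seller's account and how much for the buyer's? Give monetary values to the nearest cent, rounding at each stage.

CFR: the seller pays costs through ocean freight to the destination port, but not insurance.
Seller's account: goods 3351.60 + inland to port 1037.61 + export clearance 231.32 + origin terminal 390.59 + freight 7479.39 = 12490.51
Buyer's account: destination terminal 343.52 + brokerage 237.47 + duty 7915.07 + delivery 2087.10 = 10583.16

Seller: EUR 12490.51; buyer: EUR 10583.16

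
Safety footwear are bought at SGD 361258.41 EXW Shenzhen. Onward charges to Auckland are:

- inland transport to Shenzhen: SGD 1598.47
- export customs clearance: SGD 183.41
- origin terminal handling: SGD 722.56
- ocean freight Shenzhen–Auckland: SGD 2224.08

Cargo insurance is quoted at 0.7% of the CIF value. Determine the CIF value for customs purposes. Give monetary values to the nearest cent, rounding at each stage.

CIF value: SGD 368566.90

Let C be the CIF value. C = EXW price + pre-shipment costs + freight + 0.7% × C
C − 0.7% × C = 361258.41 + 1598.47 + 183.41 + 722.56 + 2224.08
0.993 × C = 365986.93
C = 365986.93 / 0.993 = 368566.90
Insurance premium = 0.7% × 368566.90 = 2579.97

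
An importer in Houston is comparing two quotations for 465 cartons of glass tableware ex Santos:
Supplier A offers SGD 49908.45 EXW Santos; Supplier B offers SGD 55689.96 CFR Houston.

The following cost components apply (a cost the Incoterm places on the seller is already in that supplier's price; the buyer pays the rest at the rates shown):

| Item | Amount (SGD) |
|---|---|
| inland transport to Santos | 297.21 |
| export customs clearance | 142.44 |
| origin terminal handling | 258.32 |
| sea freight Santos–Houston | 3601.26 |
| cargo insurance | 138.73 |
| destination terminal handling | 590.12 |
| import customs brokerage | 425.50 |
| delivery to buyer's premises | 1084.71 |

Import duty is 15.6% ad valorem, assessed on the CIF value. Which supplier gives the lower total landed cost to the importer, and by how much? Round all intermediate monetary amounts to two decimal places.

Supplier A is cheaper by SGD 1713.52

Supplier A (EXW):
CIF value = EXW price + inland to port + export clearance + origin terminal + freight + insurance = 49908.45 + 297.21 + 142.44 + 258.32 + 3601.26 + 138.73 = 54346.41
Import duty = 54346.41 × 15.6% = 8478.04
Buyer bears (A): 297.21 + 142.44 + 258.32 + 3601.26 + 138.73 + 590.12 + 425.50 + 1084.71 = 6538.29
Landed cost (A) = invoice 49908.45 + 6538.29 + duty 8478.04 = 64924.78
Supplier B (CFR):
CIF value = CFR price + insurance = 55689.96 + 138.73 = 55828.69
Import duty = 55828.69 × 15.6% = 8709.28
Buyer bears (B): 138.73 + 590.12 + 425.50 + 1084.71 = 2239.06
Landed cost (B) = invoice 55689.96 + 2239.06 + duty 8709.28 = 66638.30
Difference = |64924.78 − 66638.30| = 1713.52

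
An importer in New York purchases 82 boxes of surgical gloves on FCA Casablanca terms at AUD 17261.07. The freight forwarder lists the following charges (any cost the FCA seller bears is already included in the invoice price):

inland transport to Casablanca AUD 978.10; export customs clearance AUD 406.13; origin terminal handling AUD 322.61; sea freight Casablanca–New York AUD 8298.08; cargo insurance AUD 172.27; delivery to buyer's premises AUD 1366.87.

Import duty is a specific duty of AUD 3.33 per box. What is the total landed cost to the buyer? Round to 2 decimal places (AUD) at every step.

Total landed cost: AUD 27693.96

FCA: the seller delivers export-cleared goods to the carrier; the buyer bears costs from that point.
Already in the invoice (seller's account under FCA): inland to port, export clearance — exclude.
CIF value = FCA price + origin terminal + freight + insurance = 17261.07 + 322.61 + 8298.08 + 172.27 = 26054.03
Import duty = 82 × 3.33 = 273.06
Buyer bears: origin terminal 322.61 + freight 8298.08 + insurance 172.27 + delivery 1366.87 + duty 273.06 = 10432.89
Landed cost = invoice 17261.07 + 10432.89 = 27693.96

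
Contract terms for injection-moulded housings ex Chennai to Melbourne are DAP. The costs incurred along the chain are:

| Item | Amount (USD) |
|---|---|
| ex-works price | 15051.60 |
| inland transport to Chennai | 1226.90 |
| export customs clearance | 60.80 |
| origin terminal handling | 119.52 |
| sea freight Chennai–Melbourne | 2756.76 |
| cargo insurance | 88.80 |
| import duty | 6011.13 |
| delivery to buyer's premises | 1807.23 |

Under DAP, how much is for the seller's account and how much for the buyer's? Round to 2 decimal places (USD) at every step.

Seller: USD 21111.61; buyer: USD 6011.13

DAP: the seller bears all costs to the named destination except import duty and clearance.
Seller's account: goods 15051.60 + inland to port 1226.90 + export clearance 60.80 + origin terminal 119.52 + freight 2756.76 + insurance 88.80 + delivery 1807.23 = 21111.61
Buyer's account: duty 6011.13 = 6011.13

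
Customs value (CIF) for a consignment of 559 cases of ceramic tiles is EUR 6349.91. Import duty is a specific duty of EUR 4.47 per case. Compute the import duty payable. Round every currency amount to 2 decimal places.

Import duty = 559 × 4.47 = 2498.73

Import duty: EUR 2498.73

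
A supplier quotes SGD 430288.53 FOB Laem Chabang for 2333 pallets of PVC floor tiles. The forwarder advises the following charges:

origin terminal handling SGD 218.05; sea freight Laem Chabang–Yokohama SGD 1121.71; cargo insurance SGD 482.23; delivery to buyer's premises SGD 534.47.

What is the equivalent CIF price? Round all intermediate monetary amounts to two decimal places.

Not relevant to the conversion: origin terminal — on the seller under both FOB and CIF; already in the FOB price and stays in the CIF price. delivery — on the buyer under both terms; not part of either seller's price.
From FOB to CIF, the seller additionally bears: freight, insurance.
CIF price = 430288.53 + 1121.71 + 482.23 = 431892.47

CIF price: SGD 431892.47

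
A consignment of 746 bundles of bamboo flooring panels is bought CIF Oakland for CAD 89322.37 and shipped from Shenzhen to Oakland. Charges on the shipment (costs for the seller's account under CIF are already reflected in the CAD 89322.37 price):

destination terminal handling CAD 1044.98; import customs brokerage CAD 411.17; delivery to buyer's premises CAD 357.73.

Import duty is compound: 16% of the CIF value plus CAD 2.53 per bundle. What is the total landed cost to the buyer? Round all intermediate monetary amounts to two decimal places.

Total landed cost: CAD 107315.21

CIF: the seller pays costs through ocean freight and marine insurance to the destination port.
The CIF price already equals the CIF value: 89322.37
Ad valorem component: 89322.37 × 16% = 14291.58
Specific component: 746 × 2.53 = 1887.38
Import duty = 14291.58 + 1887.38 = 16178.96
Buyer bears: destination terminal 1044.98 + brokerage 411.17 + delivery 357.73 + duty 16178.96 = 17992.84
Landed cost = invoice 89322.37 + 17992.84 = 107315.21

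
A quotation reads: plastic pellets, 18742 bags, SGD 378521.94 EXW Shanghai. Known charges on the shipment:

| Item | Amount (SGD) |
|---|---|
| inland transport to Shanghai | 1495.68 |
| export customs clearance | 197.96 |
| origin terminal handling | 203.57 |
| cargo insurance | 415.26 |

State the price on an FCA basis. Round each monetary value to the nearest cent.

FCA price: SGD 380215.58

Not relevant to the conversion: insurance, origin terminal — on the buyer under both terms; not part of either seller's price.
From EXW to FCA, the seller additionally bears: inland to port, export clearance.
FCA price = 378521.94 + 1495.68 + 197.96 = 380215.58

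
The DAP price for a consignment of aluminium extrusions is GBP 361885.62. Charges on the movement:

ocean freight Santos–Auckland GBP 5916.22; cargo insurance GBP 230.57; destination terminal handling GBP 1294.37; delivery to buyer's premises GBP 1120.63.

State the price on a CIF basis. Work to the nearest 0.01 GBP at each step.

CIF price: GBP 359470.62

Not relevant to the conversion: freight, insurance — on the seller under both DAP and CIF; already in the DAP price and stays in the CIF price.
From DAP to CIF, the seller no longer bears: destination terminal, delivery.
CIF price = 361885.62 − 1294.37 − 1120.63 = 359470.62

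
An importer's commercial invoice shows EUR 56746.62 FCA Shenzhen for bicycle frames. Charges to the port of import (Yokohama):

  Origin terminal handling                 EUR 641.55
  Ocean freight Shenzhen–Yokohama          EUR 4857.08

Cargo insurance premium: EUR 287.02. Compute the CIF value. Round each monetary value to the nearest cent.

CIF value: EUR 62532.27

CIF = FCA price + pre-shipment costs + freight + insurance
CIF = 56746.62 + 641.55 + 4857.08 + 287.02 = 62532.27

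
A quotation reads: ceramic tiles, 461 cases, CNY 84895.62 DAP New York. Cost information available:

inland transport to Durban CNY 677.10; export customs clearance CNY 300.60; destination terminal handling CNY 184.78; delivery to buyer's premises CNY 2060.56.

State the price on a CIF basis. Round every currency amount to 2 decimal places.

Not relevant to the conversion: export clearance, inland to port — on the seller under both DAP and CIF; already in the DAP price and stays in the CIF price.
From DAP to CIF, the seller no longer bears: destination terminal, delivery.
CIF price = 84895.62 − 184.78 − 2060.56 = 82650.28

CIF price: CNY 82650.28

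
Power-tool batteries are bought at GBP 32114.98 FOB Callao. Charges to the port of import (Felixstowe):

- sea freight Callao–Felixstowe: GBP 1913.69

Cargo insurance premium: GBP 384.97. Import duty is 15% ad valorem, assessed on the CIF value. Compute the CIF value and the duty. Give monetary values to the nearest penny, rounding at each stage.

CIF value: GBP 34413.64; import duty: GBP 5162.05

CIF = FOB price + freight + insurance
CIF = 32114.98 + 1913.69 + 384.97 = 34413.64
Import duty = 34413.64 × 15% = 5162.05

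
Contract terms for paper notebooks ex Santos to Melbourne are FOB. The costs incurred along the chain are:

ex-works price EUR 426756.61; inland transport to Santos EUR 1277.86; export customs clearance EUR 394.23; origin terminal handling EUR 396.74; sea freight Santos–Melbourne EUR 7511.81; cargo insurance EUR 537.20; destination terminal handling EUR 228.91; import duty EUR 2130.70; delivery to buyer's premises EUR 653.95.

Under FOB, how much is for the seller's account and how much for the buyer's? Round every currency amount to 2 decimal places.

FOB: the seller bears costs until goods are on board at the origin port; the buyer bears freight, insurance and all costs thereafter.
Seller's account: goods 426756.61 + inland to port 1277.86 + export clearance 394.23 + origin terminal 396.74 = 428825.44
Buyer's account: freight 7511.81 + insurance 537.20 + destination terminal 228.91 + duty 2130.70 + delivery 653.95 = 11062.57

Seller: EUR 428825.44; buyer: EUR 11062.57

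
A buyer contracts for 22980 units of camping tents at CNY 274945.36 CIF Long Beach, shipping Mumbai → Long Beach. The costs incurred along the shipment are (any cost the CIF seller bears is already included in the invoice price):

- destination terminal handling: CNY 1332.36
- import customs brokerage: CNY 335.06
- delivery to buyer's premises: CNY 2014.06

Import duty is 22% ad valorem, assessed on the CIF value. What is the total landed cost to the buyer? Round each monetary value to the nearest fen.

CIF: the seller pays costs through ocean freight and marine insurance to the destination port.
The CIF price already equals the CIF value: 274945.36
Import duty = 274945.36 × 22% = 60487.98
Buyer bears: destination terminal 1332.36 + brokerage 335.06 + delivery 2014.06 + duty 60487.98 = 64169.46
Landed cost = invoice 274945.36 + 64169.46 = 339114.82

Total landed cost: CNY 339114.82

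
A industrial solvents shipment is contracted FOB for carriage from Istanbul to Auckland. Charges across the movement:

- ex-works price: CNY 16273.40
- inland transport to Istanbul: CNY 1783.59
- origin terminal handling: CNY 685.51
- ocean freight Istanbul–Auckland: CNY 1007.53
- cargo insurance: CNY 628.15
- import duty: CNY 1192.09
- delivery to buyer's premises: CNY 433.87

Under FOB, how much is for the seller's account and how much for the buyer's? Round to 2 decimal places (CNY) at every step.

Seller: CNY 18742.50; buyer: CNY 3261.64

FOB: the seller bears costs until goods are on board at the origin port; the buyer bears freight, insurance and all costs thereafter.
Seller's account: goods 16273.40 + inland to port 1783.59 + origin terminal 685.51 = 18742.50
Buyer's account: freight 1007.53 + insurance 628.15 + duty 1192.09 + delivery 433.87 = 3261.64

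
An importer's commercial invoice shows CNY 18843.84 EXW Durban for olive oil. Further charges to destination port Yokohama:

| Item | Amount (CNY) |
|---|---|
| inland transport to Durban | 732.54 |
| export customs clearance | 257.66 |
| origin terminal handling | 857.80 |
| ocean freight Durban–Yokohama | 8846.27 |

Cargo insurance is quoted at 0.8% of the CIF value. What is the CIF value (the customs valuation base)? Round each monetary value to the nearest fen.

Let C be the CIF value. C = EXW price + pre-shipment costs + freight + 0.8% × C
C − 0.8% × C = 18843.84 + 732.54 + 257.66 + 857.80 + 8846.27
0.992 × C = 29538.11
C = 29538.11 / 0.992 = 29776.32
Insurance premium = 0.8% × 29776.32 = 238.21

CIF value: CNY 29776.32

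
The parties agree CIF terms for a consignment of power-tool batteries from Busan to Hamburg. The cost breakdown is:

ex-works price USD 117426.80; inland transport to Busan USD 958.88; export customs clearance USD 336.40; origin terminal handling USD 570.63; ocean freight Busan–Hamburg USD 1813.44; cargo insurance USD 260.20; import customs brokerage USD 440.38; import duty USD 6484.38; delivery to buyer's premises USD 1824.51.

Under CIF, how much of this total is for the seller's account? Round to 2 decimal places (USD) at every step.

CIF: the seller pays costs through ocean freight and marine insurance to the destination port.
Seller's account: goods 117426.80 + inland to port 958.88 + export clearance 336.40 + origin terminal 570.63 + freight 1813.44 + insurance 260.20 = 121366.35
Buyer's account: brokerage 440.38 + duty 6484.38 + delivery 1824.51 = 8749.27

Seller's account: USD 121366.35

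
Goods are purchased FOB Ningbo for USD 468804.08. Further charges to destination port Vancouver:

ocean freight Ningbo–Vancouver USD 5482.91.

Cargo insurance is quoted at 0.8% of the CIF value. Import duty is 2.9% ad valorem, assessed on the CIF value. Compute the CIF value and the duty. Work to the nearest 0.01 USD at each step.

Let C be the CIF value. C = FOB price + freight + 0.8% × C
C − 0.8% × C = 468804.08 + 5482.91
0.992 × C = 474286.99
C = 474286.99 / 0.992 = 478111.89
Insurance premium = 0.8% × 478111.89 = 3824.90
Import duty = 478111.89 × 2.9% = 13865.24

CIF value: USD 478111.89; import duty: USD 13865.24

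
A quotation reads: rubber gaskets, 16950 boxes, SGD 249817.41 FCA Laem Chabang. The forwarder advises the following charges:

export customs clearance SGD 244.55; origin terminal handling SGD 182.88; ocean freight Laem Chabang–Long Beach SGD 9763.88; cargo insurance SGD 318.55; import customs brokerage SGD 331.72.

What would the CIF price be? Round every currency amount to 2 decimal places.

Not relevant to the conversion: export clearance — on the seller under both FCA and CIF; already in the FCA price and stays in the CIF price. brokerage — on the buyer under both terms; not part of either seller's price.
From FCA to CIF, the seller additionally bears: origin terminal, freight, insurance.
CIF price = 249817.41 + 182.88 + 9763.88 + 318.55 = 260082.72

CIF price: SGD 260082.72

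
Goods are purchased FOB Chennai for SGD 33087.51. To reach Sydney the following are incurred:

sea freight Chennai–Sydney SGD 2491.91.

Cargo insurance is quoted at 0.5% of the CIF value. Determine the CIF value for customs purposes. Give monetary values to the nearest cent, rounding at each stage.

CIF value: SGD 35758.21

Let C be the CIF value. C = FOB price + freight + 0.5% × C
C − 0.5% × C = 33087.51 + 2491.91
0.995 × C = 35579.42
C = 35579.42 / 0.995 = 35758.21
Insurance premium = 0.5% × 35758.21 = 178.79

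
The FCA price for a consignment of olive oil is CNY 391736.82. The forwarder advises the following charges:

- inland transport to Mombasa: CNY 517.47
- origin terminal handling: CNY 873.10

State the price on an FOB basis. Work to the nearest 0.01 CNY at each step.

FOB price: CNY 392609.92

Not relevant to the conversion: inland to port — on the seller under both FCA and FOB; already in the FCA price and stays in the FOB price.
From FCA to FOB, the seller additionally bears: origin terminal.
FOB price = 391736.82 + 873.10 = 392609.92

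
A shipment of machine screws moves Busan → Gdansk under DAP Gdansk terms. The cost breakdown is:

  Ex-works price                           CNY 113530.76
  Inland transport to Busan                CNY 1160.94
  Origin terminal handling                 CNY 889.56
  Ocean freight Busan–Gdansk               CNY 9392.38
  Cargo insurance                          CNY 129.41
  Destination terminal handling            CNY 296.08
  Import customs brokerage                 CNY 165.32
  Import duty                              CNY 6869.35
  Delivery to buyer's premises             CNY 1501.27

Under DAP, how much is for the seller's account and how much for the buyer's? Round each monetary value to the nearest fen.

DAP: the seller bears all costs to the named destination except import duty and clearance.
Seller's account: goods 113530.76 + inland to port 1160.94 + origin terminal 889.56 + freight 9392.38 + insurance 129.41 + destination terminal 296.08 + delivery 1501.27 = 126900.40
Buyer's account: brokerage 165.32 + duty 6869.35 = 7034.67

Seller: CNY 126900.40; buyer: CNY 7034.67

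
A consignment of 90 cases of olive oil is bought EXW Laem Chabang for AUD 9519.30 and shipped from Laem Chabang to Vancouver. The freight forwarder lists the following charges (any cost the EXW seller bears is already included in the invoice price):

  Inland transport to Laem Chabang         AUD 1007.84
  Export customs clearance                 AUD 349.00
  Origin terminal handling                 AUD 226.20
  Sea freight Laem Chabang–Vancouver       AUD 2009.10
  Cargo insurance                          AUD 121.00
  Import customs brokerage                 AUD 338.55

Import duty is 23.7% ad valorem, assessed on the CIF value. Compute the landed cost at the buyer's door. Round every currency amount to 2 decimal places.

Total landed cost: AUD 16707.08

EXW: the seller makes goods available at their premises; the buyer bears all onward costs.
CIF value = EXW price + inland to port + export clearance + origin terminal + freight + insurance = 9519.30 + 1007.84 + 349.00 + 226.20 + 2009.10 + 121.00 = 13232.44
Import duty = 13232.44 × 23.7% = 3136.09
Buyer bears: inland to port 1007.84 + export clearance 349.00 + origin terminal 226.20 + freight 2009.10 + insurance 121.00 + brokerage 338.55 + duty 3136.09 = 7187.78
Landed cost = invoice 9519.30 + 7187.78 = 16707.08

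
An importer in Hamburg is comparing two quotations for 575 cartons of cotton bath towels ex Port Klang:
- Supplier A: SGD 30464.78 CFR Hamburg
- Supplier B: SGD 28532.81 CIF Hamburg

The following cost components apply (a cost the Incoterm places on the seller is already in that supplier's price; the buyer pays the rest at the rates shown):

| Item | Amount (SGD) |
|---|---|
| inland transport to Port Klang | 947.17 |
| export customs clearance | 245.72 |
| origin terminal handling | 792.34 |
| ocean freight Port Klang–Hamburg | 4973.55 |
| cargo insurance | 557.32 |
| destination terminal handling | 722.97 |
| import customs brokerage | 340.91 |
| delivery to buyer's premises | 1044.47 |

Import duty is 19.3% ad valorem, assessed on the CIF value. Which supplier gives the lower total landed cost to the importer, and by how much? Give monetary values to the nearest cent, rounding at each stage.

Supplier A (CFR):
CIF value = CFR price + insurance = 30464.78 + 557.32 = 31022.10
Import duty = 31022.10 × 19.3% = 5987.27
Buyer bears (A): 557.32 + 722.97 + 340.91 + 1044.47 = 2665.67
Landed cost (A) = invoice 30464.78 + 2665.67 + duty 5987.27 = 39117.72
Supplier B (CIF):
The CIF price already equals the CIF value: 28532.81
Import duty = 28532.81 × 19.3% = 5506.83
Buyer bears (B): 722.97 + 340.91 + 1044.47 = 2108.35
Landed cost (B) = invoice 28532.81 + 2108.35 + duty 5506.83 = 36147.99
Difference = |39117.72 − 36147.99| = 2969.73

Supplier B is cheaper by SGD 2969.73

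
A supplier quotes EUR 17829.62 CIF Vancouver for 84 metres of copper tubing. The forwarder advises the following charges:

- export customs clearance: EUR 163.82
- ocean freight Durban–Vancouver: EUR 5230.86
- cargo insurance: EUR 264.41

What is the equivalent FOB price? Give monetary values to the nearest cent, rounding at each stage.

Not relevant to the conversion: export clearance — on the seller under both CIF and FOB; already in the CIF price and stays in the FOB price.
From CIF to FOB, the seller no longer bears: freight, insurance.
FOB price = 17829.62 − 5230.86 − 264.41 = 12334.35

FOB price: EUR 12334.35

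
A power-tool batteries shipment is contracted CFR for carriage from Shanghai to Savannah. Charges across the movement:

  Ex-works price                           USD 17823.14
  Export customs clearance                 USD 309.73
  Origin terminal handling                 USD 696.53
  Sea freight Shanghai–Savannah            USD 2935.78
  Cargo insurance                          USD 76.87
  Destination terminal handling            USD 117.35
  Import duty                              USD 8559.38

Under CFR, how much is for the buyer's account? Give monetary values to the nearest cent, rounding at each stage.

Buyer's account: USD 8753.60

CFR: the seller pays costs through ocean freight to the destination port, but not insurance.
Seller's account: goods 17823.14 + export clearance 309.73 + origin terminal 696.53 + freight 2935.78 = 21765.18
Buyer's account: insurance 76.87 + destination terminal 117.35 + duty 8559.38 = 8753.60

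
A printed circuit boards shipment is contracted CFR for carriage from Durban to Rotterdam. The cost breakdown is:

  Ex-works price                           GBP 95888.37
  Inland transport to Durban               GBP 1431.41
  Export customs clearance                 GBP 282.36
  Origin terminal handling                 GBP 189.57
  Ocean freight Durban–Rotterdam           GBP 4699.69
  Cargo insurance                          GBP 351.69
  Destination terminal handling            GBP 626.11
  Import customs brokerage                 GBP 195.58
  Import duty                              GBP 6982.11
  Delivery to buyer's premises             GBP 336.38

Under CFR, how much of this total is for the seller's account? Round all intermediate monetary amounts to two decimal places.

Seller's account: GBP 102491.40

CFR: the seller pays costs through ocean freight to the destination port, but not insurance.
Seller's account: goods 95888.37 + inland to port 1431.41 + export clearance 282.36 + origin terminal 189.57 + freight 4699.69 = 102491.40
Buyer's account: insurance 351.69 + destination terminal 626.11 + brokerage 195.58 + duty 6982.11 + delivery 336.38 = 8491.87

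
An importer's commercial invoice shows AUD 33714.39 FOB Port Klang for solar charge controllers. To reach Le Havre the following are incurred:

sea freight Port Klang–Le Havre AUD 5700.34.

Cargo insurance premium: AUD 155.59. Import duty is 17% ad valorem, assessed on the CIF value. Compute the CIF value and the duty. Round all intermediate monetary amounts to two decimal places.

CIF value: AUD 39570.32; import duty: AUD 6726.95

CIF = FOB price + freight + insurance
CIF = 33714.39 + 5700.34 + 155.59 = 39570.32
Import duty = 39570.32 × 17% = 6726.95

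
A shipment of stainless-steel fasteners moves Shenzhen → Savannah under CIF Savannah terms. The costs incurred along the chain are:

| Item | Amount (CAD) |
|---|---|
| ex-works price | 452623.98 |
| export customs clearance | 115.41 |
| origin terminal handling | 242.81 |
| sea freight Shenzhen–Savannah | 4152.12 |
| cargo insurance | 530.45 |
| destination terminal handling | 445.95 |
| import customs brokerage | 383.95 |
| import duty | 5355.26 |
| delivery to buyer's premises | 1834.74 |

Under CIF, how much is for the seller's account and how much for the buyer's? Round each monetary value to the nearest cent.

CIF: the seller pays costs through ocean freight and marine insurance to the destination port.
Seller's account: goods 452623.98 + export clearance 115.41 + origin terminal 242.81 + freight 4152.12 + insurance 530.45 = 457664.77
Buyer's account: destination terminal 445.95 + brokerage 383.95 + duty 5355.26 + delivery 1834.74 = 8019.90

Seller: CAD 457664.77; buyer: CAD 8019.90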